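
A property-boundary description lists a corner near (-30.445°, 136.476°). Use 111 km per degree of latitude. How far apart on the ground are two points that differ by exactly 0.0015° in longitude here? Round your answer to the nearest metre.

144 metres

One degree of longitude here spans 111000 × cos 30.445° = 111000 × 0.8621 ≈ 95694.9 m; 0.0015° of that is 143.542 m.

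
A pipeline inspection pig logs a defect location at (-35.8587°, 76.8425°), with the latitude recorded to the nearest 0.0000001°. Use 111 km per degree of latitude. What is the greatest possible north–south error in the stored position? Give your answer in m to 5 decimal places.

0.00555 m

Rounding to 7 decimal places leaves the latitude within ±5e-08° of the true value.
Along the meridian that is 5e-08° × 111000 m/° = 0.00555 m.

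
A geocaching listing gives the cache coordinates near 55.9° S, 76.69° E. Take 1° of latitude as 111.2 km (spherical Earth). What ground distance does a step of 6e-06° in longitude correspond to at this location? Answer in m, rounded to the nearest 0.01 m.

0.37 m

6e-06° of longitude at 55.9° is 6e-06 × 111200 × cos 55.9° ≈ 6e-06 × 62343.1 = 0.374058 m.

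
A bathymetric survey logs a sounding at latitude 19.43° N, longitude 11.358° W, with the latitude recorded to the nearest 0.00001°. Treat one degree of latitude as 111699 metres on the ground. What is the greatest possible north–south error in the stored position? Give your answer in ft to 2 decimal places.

Rounding to 5 decimal places leaves the latitude within ±5e-06° of the true value.
Along the meridian that is 5e-06° × 111699 m/° = 0.558495 m.
In feet: 0.558495 m ÷ 0.3048 ≈ 1.8323 ft.

1.83 ft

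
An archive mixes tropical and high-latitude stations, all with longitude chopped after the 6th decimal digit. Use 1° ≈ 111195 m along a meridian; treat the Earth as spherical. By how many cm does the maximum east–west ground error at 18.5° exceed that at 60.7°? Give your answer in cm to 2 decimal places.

5.10 cm

Truncating at 6 decimal places can drop up to a full unit in the last place, so the longitude may be off by as much as 1e-06°.
Error at 18.5° = 1e-06° × 111195 × cos 18.5° ≈ 0.11119 × 0.9483 = 0.10545 m.
Error at 60.7° = 1e-06° × 111195 × cos 60.7° ≈ 0.11119 × 0.4894 = 0.054417 m.
Difference: 0.10545 − 0.054417 = 0.051032 m.
That is 0.051032 m = 5.1032 cm.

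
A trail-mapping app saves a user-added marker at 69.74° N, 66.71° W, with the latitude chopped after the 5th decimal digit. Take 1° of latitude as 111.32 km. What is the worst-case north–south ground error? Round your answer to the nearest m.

Truncating at 5 decimal places can drop up to a full unit in the last place, so the latitude may be off by as much as 1e-05°.
North–south distance: 1e-05° × 111320 m/° = 1.1132 m.

1 m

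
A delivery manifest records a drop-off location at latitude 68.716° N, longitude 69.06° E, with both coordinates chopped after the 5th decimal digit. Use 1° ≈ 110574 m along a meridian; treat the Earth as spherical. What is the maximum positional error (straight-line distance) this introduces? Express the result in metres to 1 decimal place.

Truncating at 5 decimal places can drop up to a full unit in the last place, so each coordinate may be off by as much as 1e-05°.
North–south component: 1e-05° × 110574 = 1.10574 m.
E–W at 68.716°: 1e-05° × 110574 × cos 68.716° = 1e-05 × 110574 × 0.3630 ≈ 0.401374 m.
Combining orthogonally: (1.10574² + 0.401374²)^½ ≈ 1.17633 m.

1.2 metres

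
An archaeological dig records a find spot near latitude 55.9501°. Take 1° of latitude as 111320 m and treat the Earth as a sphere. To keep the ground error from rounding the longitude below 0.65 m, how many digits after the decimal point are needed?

5

At 55.9501° one degree of longitude covers 111320 × cos 55.9501° ≈ 111320 × 0.5599 ≈ 62329.7 m.
With N decimal places the half-ulp bound is 0.5·10⁻ᴺ°, or 0.5·10⁻ᴺ × 62329.7 m on the ground.
Setting 31164.9 × 10⁻ᴺ ≤ 0.65 gives 10ᴺ ≥ 4.795e+04, i.e. N ≥ 4.68.
At 4 places the error can reach 3.12 m, but 5 places keeps it to 0.312 m.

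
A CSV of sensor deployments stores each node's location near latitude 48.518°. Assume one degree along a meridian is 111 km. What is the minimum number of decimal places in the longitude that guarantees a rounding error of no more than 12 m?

At 48.518° one degree of longitude covers 111000 × cos 48.518° ≈ 111000 × 0.6624 ≈ 73524.7 m.
Rounding to N decimal places gives at most 0.5 × 10⁻ᴺ degrees of error, i.e. 0.5 × 10⁻ᴺ × 73524.7 m.
Need 0.5 × 73524.7 × 10⁻ᴺ ≤ 12 → 10⁻ᴺ ≤ 3.264e-04, so N ≥ 3.49.
N = 3 would give 36.8 m (too coarse); N = 4 gives 3.68 m ≤ 12 m.

4 decimal places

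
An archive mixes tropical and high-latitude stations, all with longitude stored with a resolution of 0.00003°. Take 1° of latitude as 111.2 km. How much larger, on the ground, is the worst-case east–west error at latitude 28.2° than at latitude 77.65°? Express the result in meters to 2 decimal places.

With a 0.00003° grid the true value lies within half a step, ±0.00003°/2 = ±1.5e-05°, of the stored one.
At 28.2°: 1.5e-05° × 111200 × cos 28.2° = 1.5e-05 × 111200 × 0.8813 ≈ 1.47 m.
Error at 77.65° = 1.5e-05° × 111200 × cos 77.65° ≈ 1.668 × 0.2139 = 0.35676 m.
Difference: 1.47 − 0.35676 = 1.1133 m.

1.11 meters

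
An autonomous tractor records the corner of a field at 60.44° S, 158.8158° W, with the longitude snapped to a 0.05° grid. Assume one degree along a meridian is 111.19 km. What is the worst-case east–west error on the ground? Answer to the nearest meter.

With a 0.05° grid the true value lies within half a step, ±0.05°/2 = ±0.025°, of the stored one.
At latitude 60.44° a degree of longitude spans 111190 m × cos 60.44° = 111190 × 0.4933 ≈ 54853.9 m.
Maximum E–W displacement: 0.025 × 54853.9 = 1371.35 m.

1371 meters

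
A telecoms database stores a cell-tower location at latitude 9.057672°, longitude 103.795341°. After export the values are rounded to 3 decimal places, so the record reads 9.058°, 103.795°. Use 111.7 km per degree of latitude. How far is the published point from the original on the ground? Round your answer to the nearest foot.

172 feet

The latitude changed by -0.000328° and the longitude by +0.000341°.
North–south shift: -0.000328 × 111700 = -36.6376 m.
East–west at this latitude: 0.000341° × 111700 × cos 9.058° ≈ 0.000341 × 110307 = 37.6147 m.
Distance: √(36.6376² + 37.6147²) ≈ 52.5089 m.
In feet: 52.5089 m ÷ 0.3048 ≈ 172.27 ft.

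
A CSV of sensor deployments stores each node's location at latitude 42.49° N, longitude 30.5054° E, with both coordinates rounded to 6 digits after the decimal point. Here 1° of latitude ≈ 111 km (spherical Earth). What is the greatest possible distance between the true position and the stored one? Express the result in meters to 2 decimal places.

0.07 meters

Rounding to 6 decimal places leaves each coordinate within ±5e-07° of the true value.
N–S: 5e-07° × 111000 m/° = 0.0555 m.
E–W at 42.49°: 5e-07° × 111000 × cos 42.49° = 5e-07 × 111000 × 0.7374 ≈ 0.0409254 m.
Worst case both components are at the extreme and orthogonal: √(0.0555² + 0.0409254²) ≈ 0.0689575 m.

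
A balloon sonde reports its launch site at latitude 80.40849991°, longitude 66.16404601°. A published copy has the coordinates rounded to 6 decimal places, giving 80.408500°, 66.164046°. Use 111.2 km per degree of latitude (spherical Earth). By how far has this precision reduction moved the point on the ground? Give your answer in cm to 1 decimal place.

Δlat = 80.40849991 − 80.408500 = -0.00000009°; Δlon = 66.16404601 − 66.164046 = +0.00000001°.
N–S: -0.00000009° × 111200 m/° = -0.010008 m.
E–W at 80.4085°: 0.00000001° × 111200 × cos 80.4085° = 0.00000001 × 111200 × 0.1666 ≈ 0.000185284 m.
Combined displacement = (0.010008² + 0.000185284²)^½ ≈ 0.0100097 m.
That is 0.0100097 m = 1.001 cm.

1.0 cm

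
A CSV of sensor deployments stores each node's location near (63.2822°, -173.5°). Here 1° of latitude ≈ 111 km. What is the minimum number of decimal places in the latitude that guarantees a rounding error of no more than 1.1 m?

One degree of latitude covers 111000 m.
With N decimal places the half-ulp bound is 0.5·10⁻ᴺ°, or 0.5·10⁻ᴺ × 111000 m on the ground.
Need 0.5 × 111000 × 10⁻ᴺ ≤ 1.1 → 10⁻ᴺ ≤ 1.982e-05, so N ≥ 4.70.
At 4 places the error can reach 5.55 m, but 5 places keeps it to 0.555 m.

5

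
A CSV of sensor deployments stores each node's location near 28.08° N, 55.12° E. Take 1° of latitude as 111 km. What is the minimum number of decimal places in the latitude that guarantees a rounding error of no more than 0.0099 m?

7

One degree of latitude covers 111000 m.
Rounding to N decimal places gives at most 0.5 × 10⁻ᴺ degrees of error, i.e. 0.5 × 10⁻ᴺ × 111000 m.
Need 0.5 × 111000 × 10⁻ᴺ ≤ 0.0099 → 10⁻ᴺ ≤ 1.784e-07, so N ≥ 6.75.
N = 6 would give 0.0555 m (too coarse); N = 7 gives 0.00555 m ≤ 0.0099 m.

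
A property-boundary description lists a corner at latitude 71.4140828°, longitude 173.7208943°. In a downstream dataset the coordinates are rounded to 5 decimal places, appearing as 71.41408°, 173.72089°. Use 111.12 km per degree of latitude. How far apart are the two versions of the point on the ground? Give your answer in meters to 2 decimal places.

0.35 meters

The latitude changed by +0.0000028° and the longitude by +0.0000043°.
North–south shift: 0.0000028 × 111120 = 0.311136 m.
East–west at this latitude: 0.0000043° × 111120 × cos 71.4141° ≈ 0.0000043 × 35416.9 = 0.152293 m.
Combined displacement = (0.311136² + 0.152293²)^½ ≈ 0.346408 m.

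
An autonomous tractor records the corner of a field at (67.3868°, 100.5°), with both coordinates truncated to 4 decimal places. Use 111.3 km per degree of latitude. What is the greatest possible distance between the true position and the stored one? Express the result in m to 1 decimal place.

Truncating at 4 decimal places can drop up to a full unit in the last place, so each coordinate may be off by as much as 0.0001°.
North–south component: 0.0001° × 111300 = 11.13 m.
East–west component at 67.3868°: 0.0001° × 111300 × cos 67.3868° ≈ 0.0001 × 42795.7 ≈ 4.27957 m.
Combining orthogonally: (11.13² + 4.27957²)^½ ≈ 11.9244 m.

11.9 m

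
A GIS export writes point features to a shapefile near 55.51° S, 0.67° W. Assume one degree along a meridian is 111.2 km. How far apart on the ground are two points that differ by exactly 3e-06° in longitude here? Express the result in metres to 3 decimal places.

3e-06° of longitude at 55.51° is 3e-06 × 111200 × cos 55.51° ≈ 3e-06 × 62968.4 = 0.188905 m.

0.189 metres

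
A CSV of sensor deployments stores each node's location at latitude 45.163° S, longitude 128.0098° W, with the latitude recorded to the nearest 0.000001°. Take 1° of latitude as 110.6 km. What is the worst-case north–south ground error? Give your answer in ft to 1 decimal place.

0.2 ft

Rounding to 6 decimal places leaves the latitude within ±5e-07° of the true value.
North–south distance: 5e-07° × 110600 m/° = 0.0553 m.
In feet: 0.0553 m ÷ 0.3048 ≈ 0.18143 ft.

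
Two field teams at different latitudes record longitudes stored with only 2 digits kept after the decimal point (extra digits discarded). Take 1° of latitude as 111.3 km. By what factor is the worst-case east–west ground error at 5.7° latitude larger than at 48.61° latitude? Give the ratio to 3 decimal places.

1.505

Truncating at 2 decimal places can drop up to a full unit in the last place, so the longitude may be off by as much as 0.01°.
Error at 5.7° = 0.01° × 111300 × cos 5.7° ≈ 1113 × 0.9951 = 1107.5 m.
Error at 48.61° = 0.01° × 111300 × cos 48.61° ≈ 1113 × 0.6612 = 735.89 m.
Ratio: 1107.5 / 735.89 = cos 5.7° / cos 48.61° ≈ 1.5050.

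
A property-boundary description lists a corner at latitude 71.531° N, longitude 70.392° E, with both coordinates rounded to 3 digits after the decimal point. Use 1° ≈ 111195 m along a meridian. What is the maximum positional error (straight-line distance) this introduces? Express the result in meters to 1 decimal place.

58.3 meters

Rounding to 3 decimal places leaves each coordinate within ±0.0005° of the true value.
Latitude error → 0.0005 × 111195 = 55.5975 m along the meridian.
E–W at 71.531°: 0.0005° × 111195 × cos 71.531° = 0.0005 × 111195 × 0.3168 ≈ 17.6128 m.
The two errors are perpendicular, so the maximum displacement is √(55.5975² + 17.6128²) ≈ 58.3206 m.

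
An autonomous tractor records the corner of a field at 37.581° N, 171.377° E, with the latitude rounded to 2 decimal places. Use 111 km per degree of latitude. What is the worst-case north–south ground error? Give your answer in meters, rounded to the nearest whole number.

Rounding to 2 decimal places leaves the latitude within ±0.005° of the true value.
So the N–S error is at most 0.005 × 111000 = 555 m.

555 meters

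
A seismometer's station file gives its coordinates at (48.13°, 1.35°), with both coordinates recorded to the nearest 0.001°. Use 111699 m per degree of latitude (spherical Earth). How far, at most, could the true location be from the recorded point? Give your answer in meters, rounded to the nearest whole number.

67 meters

Rounding to 3 decimal places leaves each coordinate within ±0.0005° of the true value.
N–S: 0.0005° × 111699 m/° = 55.8495 m.
E–W at 48.13°: 0.0005° × 111699 × cos 48.13° = 0.0005 × 111699 × 0.6674 ≈ 37.2763 m.
Combining orthogonally: (55.8495² + 37.2763²)^½ ≈ 67.1468 m.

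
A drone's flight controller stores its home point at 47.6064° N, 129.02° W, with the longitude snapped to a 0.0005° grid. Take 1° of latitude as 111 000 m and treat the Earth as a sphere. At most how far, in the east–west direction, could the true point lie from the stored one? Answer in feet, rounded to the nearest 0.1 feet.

With a 0.0005° grid the true value lies within half a step, ±0.0005°/2 = ±0.00025°, of the stored one.
One degree of longitude at 47.6064° is 111000 × cos 47.6064° ≈ 111000 × 0.6742 = 74838.4 m.
Maximum E–W displacement: 0.00025 × 74838.4 = 18.7096 m.
In feet: 18.7096 m ÷ 0.3048 ≈ 61.383 ft.

61.4 feet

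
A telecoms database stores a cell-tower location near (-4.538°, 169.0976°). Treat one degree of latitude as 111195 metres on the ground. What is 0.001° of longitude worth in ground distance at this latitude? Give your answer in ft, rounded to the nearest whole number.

At 4.538° a degree of longitude is 111195 × cos 4.538° ≈ 110846 m, so 0.001° corresponds to 110.846 m.
Converting: 110.846 m × 3.2808 ft/m ≈ 363.67 ft.

364 ft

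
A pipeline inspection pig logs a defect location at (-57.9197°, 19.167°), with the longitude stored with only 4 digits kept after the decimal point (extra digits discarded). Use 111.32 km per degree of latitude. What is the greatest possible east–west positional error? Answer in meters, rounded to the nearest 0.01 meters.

5.91 meters

Truncating at 4 decimal places can drop up to a full unit in the last place, so the longitude may be off by as much as 0.0001°.
At latitude 57.9197° a degree of longitude spans 111320 m × cos 57.9197° = 111320 × 0.5311 ≈ 59122.9 m.
So at most 0.0001° × 59122.9 ≈ 5.91229 m east–west.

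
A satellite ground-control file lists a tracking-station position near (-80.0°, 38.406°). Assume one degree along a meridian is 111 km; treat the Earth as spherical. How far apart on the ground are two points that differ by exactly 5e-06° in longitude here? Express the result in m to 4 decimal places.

0.0964 m

One degree of longitude here spans 111000 × cos 80° = 111000 × 0.1736 ≈ 19274.9 m; 5e-06° of that is 0.0963747 m.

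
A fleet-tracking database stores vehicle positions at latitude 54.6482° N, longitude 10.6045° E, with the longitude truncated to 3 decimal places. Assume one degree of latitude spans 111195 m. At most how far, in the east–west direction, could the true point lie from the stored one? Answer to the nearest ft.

Truncating at 3 decimal places can drop up to a full unit in the last place, so the longitude may be off by as much as 0.001°.
Parallels shrink by cos φ, so at 54.6482° a degree of longitude is 111195 × 0.5786 ≈ 64336.9 m.
So at most 0.001° × 64336.9 ≈ 64.3369 m east–west.
Converting: 64.3369 m × 3.2808 ft/m ≈ 211.08 ft.

211 ft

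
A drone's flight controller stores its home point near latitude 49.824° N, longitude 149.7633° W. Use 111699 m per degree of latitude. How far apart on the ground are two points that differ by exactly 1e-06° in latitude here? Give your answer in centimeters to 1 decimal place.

Along a meridian 1e-06° is 1e-06 × 111699 = 0.111699 m.
That is 0.111699 m = 11.17 cm.

11.2 centimeters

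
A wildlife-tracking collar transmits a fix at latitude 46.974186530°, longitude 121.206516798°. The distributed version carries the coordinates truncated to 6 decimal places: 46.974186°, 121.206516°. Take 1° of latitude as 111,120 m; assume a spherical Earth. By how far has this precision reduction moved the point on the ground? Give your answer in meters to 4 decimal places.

0.0844 meters

The latitude changed by +0.000000530° and the longitude by +0.000000798°.
N–S: 0.000000530° × 111120 m/° = 0.0588936 m.
East–west at this latitude: 0.000000798° × 111120 × cos 46.9742° ≈ 0.000000798 × 75820.3 = 0.0605046 m.
Hypotenuse of the two orthogonal shifts: √(0.0588936² + 0.0605046²) = 0.0844349 m.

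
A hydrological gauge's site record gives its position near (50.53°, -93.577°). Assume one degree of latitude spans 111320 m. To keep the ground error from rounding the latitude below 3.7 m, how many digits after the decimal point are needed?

One degree of latitude covers 111320 m.
Rounding to N decimal places gives at most 0.5 × 10⁻ᴺ degrees of error, i.e. 0.5 × 10⁻ᴺ × 111320 m.
Setting 55660 × 10⁻ᴺ ≤ 3.7 gives 10ᴺ ≥ 1.504e+04, i.e. N ≥ 4.18.
So 5 decimal places suffice (0.557 m); 4 would allow up to 5.57 m.

5 decimal places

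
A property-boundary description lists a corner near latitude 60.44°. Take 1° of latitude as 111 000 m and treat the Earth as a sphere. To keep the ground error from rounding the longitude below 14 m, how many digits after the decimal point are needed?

At 60.44° one degree of longitude covers 111000 × cos 60.44° ≈ 111000 × 0.4933 ≈ 54760.2 m.
With N decimal places the half-ulp bound is 0.5·10⁻ᴺ°, or 0.5·10⁻ᴺ × 54760.2 m on the ground.
Setting 27380.1 × 10⁻ᴺ ≤ 14 gives 10ᴺ ≥ 1956, i.e. N ≥ 3.29.
At 3 places the error can reach 27.4 m, but 4 places keeps it to 2.74 m.

4 decimal places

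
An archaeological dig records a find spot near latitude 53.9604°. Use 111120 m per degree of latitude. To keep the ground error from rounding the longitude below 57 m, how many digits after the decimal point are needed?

3 decimal places

At 53.9604° one degree of longitude covers 111120 × cos 53.9604° ≈ 111120 × 0.5883 ≈ 65376.8 m.
N decimal places → at most half a unit in the last place, 0.5 × 10⁻ᴺ° = 65376.8/2 × 10⁻ᴺ m.
Need 0.5 × 65376.8 × 10⁻ᴺ ≤ 57 → 10⁻ᴺ ≤ 1.744e-03, so N ≥ 2.76.
So 3 decimal places suffice (32.7 m); 2 would allow up to 327 m.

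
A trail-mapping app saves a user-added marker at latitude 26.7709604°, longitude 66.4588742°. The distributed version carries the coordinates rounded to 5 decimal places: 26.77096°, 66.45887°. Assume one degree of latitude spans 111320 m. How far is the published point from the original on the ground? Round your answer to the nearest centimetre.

42 centimetres

Δlat = 26.7709604 − 26.77096 = +0.0000004°; Δlon = 66.4588742 − 66.45887 = +0.0000042°.
North–south shift: 0.0000004 × 111320 = 0.044528 m.
E–W at 26.771°: 0.0000042° × 111320 × cos 26.771° = 0.0000042 × 111320 × 0.8928 ≈ 0.41743 m.
Distance: √(0.044528² + 0.41743²) ≈ 0.419798 m.
That is 0.419798 m = 41.98 cm.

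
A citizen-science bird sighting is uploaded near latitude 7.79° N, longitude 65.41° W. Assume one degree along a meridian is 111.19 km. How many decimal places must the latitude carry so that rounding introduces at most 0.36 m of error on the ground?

6

One degree of latitude covers 111190 m.
Rounding to N decimal places gives at most 0.5 × 10⁻ᴺ degrees of error, i.e. 0.5 × 10⁻ᴺ × 111190 m.
Setting 55595 × 10⁻ᴺ ≤ 0.36 gives 10ᴺ ≥ 1.544e+05, i.e. N ≥ 5.19.
So 6 decimal places suffice (0.0556 m); 5 would allow up to 0.556 m.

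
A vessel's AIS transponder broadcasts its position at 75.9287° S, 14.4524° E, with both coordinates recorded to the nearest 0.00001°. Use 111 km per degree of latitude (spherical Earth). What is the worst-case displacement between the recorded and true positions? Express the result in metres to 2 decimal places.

Rounding to 5 decimal places leaves each coordinate within ±5e-06° of the true value.
N–S: 5e-06° × 111000 m/° = 0.555 m.
E–W at 75.9287°: 5e-06° × 111000 × cos 75.9287° = 5e-06 × 111000 × 0.2431 ≈ 0.134937 m.
Combining orthogonally: (0.555² + 0.134937²)^½ ≈ 0.571168 m.

0.57 metres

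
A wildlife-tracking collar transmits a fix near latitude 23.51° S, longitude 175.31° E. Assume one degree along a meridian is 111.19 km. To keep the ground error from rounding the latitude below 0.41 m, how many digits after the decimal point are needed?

6 decimal places

One degree of latitude covers 111190 m.
N decimal places → at most half a unit in the last place, 0.5 × 10⁻ᴺ° = 111190/2 × 10⁻ᴺ m.
Need 0.5 × 111190 × 10⁻ᴺ ≤ 0.41 → 10⁻ᴺ ≤ 7.375e-06, so N ≥ 5.13.
At 5 places the error can reach 0.556 m, but 6 places keeps it to 0.0556 m.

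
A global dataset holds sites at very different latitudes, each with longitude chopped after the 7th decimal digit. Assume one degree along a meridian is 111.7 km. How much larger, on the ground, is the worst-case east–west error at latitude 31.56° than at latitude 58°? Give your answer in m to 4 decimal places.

Truncating at 7 decimal places can drop up to a full unit in the last place, so the longitude may be off by as much as 1e-07°.
At 31.56°: 1e-07° × 111700 × cos 31.56° = 1e-07 × 111700 × 0.8521 ≈ 0.0095179 m.
Error at 58° = 1e-07° × 111700 × cos 58° ≈ 0.01117 × 0.5299 = 0.0059192 m.
So the lower-latitude error exceeds the higher by 0.0095179 − 0.0059192 = 0.0035987 m.

0.0036 m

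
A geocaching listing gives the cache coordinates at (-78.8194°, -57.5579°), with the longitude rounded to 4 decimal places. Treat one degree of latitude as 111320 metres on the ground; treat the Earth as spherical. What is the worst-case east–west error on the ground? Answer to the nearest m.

Rounding to 4 decimal places leaves the longitude within ±5e-05° of the true value.
One degree of longitude at 78.8194° is 111320 × cos 78.8194° ≈ 111320 × 0.1939 = 21585.2 m.
So at most 5e-05° × 21585.2 ≈ 1.07926 m east–west.

1 m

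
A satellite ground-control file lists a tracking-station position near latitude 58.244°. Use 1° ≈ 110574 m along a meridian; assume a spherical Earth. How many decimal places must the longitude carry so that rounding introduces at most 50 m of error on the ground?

3

At 58.244° one degree of longitude covers 110574 × cos 58.244° ≈ 110574 × 0.5263 ≈ 58195.4 m.
With N decimal places the half-ulp bound is 0.5·10⁻ᴺ°, or 0.5·10⁻ᴺ × 58195.4 m on the ground.
Need 0.5 × 58195.4 × 10⁻ᴺ ≤ 50 → 10⁻ᴺ ≤ 1.718e-03, so N ≥ 2.76.
At 2 places the error can reach 291 m, but 3 places keeps it to 29.1 m.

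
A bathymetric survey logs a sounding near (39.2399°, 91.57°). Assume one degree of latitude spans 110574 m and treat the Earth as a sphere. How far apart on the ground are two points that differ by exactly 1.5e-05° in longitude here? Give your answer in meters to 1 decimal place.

1.3 meters

One degree of longitude here spans 110574 × cos 39.2399° = 110574 × 0.7745 ≈ 85640 m; 1.5e-05° of that is 1.2846 m.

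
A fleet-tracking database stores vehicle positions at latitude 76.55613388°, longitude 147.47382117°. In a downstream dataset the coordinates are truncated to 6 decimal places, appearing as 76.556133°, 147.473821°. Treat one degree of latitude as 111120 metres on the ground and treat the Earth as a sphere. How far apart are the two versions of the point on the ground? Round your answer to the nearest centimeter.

10 centimeters

The latitude changed by +0.00000088° and the longitude by +0.00000017°.
North–south shift: 0.00000088 × 111120 = 0.0977856 m.
E–W at 76.5561°: 0.00000017° × 111120 × cos 76.5561° = 0.00000017 × 111120 × 0.2325 ≈ 0.00439188 m.
Combined displacement = (0.0977856² + 0.00439188²)^½ ≈ 0.0978842 m.
That is 0.0978842 m = 9.7884 cm.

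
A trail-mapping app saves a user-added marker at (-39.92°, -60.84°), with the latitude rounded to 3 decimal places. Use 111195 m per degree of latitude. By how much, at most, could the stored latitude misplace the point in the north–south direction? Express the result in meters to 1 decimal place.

Rounding to 3 decimal places leaves the latitude within ±0.0005° of the true value.
Along the meridian that is 0.0005° × 111195 m/° = 55.5975 m.

55.6 meters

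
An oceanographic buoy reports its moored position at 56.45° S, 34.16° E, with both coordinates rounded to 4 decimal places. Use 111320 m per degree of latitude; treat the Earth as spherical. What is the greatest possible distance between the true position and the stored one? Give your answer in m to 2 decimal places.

Rounding to 4 decimal places leaves each coordinate within ±5e-05° of the true value.
North–south component: 5e-05° × 111320 = 5.566 m.
E–W at 56.45°: 5e-05° × 111320 × cos 56.45° = 5e-05 × 111320 × 0.5527 ≈ 3.07613 m.
The two errors are perpendicular, so the maximum displacement is √(5.566² + 3.07613²) ≈ 6.35948 m.

6.36 m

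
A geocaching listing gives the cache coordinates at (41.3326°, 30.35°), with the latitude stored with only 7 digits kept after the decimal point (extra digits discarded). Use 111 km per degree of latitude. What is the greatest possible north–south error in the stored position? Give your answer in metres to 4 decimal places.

0.0111 metres

Truncating at 7 decimal places can drop up to a full unit in the last place, so the latitude may be off by as much as 1e-07°.
North–south distance: 1e-07° × 111000 m/° = 0.0111 m.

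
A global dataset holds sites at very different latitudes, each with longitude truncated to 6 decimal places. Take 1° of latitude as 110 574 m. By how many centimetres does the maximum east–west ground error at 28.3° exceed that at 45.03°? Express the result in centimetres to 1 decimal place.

1.9 centimetres

Truncating at 6 decimal places can drop up to a full unit in the last place, so the longitude may be off by as much as 1e-06°.
Error at 28.3° = 1e-06° × 110574 × cos 28.3° ≈ 0.11057 × 0.8805 = 0.097358 m.
Error at 45.03° = 1e-06° × 110574 × cos 45.03° ≈ 0.11057 × 0.7067 = 0.078147 m.
So the lower-latitude error exceeds the higher by 0.097358 − 0.078147 = 0.019211 m.
That is 0.0192112 m = 1.9211 cm.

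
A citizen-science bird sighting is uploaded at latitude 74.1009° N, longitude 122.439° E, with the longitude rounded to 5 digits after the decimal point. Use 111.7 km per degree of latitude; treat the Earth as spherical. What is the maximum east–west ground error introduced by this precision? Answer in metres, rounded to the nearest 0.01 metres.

0.15 metres

Rounding to 5 decimal places leaves the longitude within ±5e-06° of the true value.
One degree of longitude at 74.1009° is 111700 × cos 74.1009° ≈ 111700 × 0.2739 = 30599.6 m.
So at most 5e-06° × 30599.6 ≈ 0.152998 m east–west.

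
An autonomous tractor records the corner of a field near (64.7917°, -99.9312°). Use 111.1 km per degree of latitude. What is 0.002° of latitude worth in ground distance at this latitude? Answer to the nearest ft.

729 ft

Along a meridian 0.002° is 0.002 × 111100 = 222.2 m.
In feet: 222.2 m ÷ 0.3048 ≈ 729 ft.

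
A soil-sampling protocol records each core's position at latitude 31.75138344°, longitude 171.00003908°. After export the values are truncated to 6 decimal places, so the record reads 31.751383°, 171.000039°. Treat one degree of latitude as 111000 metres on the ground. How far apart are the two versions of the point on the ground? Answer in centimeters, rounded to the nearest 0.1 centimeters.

4.9 centimeters

Δlat = 31.75138344 − 31.751383 = +0.00000044°; Δlon = 171.00003908 − 171.000039 = +0.00000008°.
N–S: 0.00000044° × 111000 m/° = 0.04884 m.
East–west at this latitude: 0.00000008° × 111000 × cos 31.7514° ≈ 0.00000008 × 94387.7 = 0.00755102 m.
Distance: √(0.04884² + 0.00755102²) ≈ 0.0494203 m.
That is 0.0494203 m = 4.942 cm.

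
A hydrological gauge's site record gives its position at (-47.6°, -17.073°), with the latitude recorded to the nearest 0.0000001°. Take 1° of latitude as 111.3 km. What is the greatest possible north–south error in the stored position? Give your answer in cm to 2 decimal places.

0.56 cm

Rounding to 7 decimal places leaves the latitude within ±5e-08° of the true value.
North–south distance: 5e-08° × 111300 m/° = 0.005565 m.
That is 0.005565 m = 0.5565 cm.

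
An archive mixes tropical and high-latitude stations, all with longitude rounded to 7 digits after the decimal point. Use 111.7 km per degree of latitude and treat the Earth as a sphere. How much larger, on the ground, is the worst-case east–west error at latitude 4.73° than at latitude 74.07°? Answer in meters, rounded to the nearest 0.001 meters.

Rounding to 7 decimal places leaves the longitude within ±5e-08° of the true value.
Error at 4.73° = 5e-08° × 111700 × cos 4.73° ≈ 0.005585 × 0.9966 = 0.005566 m.
Error at 74.07° = 5e-08° × 111700 × cos 74.07° ≈ 0.005585 × 0.2745 = 0.0015329 m.
Difference: 0.005566 − 0.0015329 = 0.0040331 m.

0.004 meters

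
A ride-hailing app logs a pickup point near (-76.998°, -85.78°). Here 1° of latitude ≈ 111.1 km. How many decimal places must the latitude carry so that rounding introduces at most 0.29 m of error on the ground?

One degree of latitude covers 111100 m.
N decimal places → at most half a unit in the last place, 0.5 × 10⁻ᴺ° = 111100/2 × 10⁻ᴺ m.
Need 0.5 × 111100 × 10⁻ᴺ ≤ 0.29 → 10⁻ᴺ ≤ 5.221e-06, so N ≥ 5.28.
At 5 places the error can reach 0.555 m, but 6 places keeps it to 0.0555 m.

6 decimal places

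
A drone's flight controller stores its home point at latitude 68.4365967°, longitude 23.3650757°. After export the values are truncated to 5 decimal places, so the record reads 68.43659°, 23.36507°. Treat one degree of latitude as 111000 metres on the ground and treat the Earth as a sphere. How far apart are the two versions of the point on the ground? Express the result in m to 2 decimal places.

Δlat = 68.4365967 − 68.43659 = +0.0000067°; Δlon = 23.3650757 − 23.36507 = +0.0000057°.
North–south shift: 0.0000067 × 111000 = 0.7437 m.
East–west at this latitude: 0.0000057° × 111000 × cos 68.4366° ≈ 0.0000057 × 40795.9 = 0.232537 m.
Hypotenuse of the two orthogonal shifts: √(0.7437² + 0.232537²) = 0.779207 m.

0.78 m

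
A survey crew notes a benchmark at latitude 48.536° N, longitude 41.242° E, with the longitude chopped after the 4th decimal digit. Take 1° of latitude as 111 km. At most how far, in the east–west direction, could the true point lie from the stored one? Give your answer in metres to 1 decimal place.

Truncating at 4 decimal places can drop up to a full unit in the last place, so the longitude may be off by as much as 0.0001°.
At latitude 48.536° a degree of longitude spans 111000 m × cos 48.536° = 111000 × 0.6621 ≈ 73498.6 m.
So at most 0.0001° × 73498.6 ≈ 7.34986 m east–west.

7.3 metres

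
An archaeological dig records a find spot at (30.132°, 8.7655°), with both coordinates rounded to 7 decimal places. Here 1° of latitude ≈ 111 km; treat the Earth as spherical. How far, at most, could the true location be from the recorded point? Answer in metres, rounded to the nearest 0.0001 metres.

0.0073 metres

Rounding to 7 decimal places leaves each coordinate within ±5e-08° of the true value.
North–south component: 5e-08° × 111000 = 0.00555 m.
East–west component at 30.132°: 5e-08° × 111000 × cos 30.132° ≈ 5e-08 × 96000.7 ≈ 0.00480004 m.
Combining orthogonally: (0.00555² + 0.00480004²)^½ ≈ 0.00733777 m.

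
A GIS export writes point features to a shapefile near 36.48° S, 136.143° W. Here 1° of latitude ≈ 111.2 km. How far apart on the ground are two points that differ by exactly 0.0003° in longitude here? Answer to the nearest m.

At 36.48° a degree of longitude is 111200 × cos 36.48° ≈ 89412 m, so 0.0003° corresponds to 26.8236 m.

27 m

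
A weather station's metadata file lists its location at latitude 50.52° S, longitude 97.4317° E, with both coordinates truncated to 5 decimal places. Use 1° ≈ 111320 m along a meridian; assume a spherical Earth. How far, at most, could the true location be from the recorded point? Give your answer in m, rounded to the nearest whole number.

1 m

Truncating at 5 decimal places can drop up to a full unit in the last place, so each coordinate may be off by as much as 1e-05°.
North–south component: 1e-05° × 111320 = 1.1132 m.
E–W at 50.52°: 1e-05° × 111320 × cos 50.52° = 1e-05 × 111320 × 0.6358 ≈ 0.707782 m.
The two errors are perpendicular, so the maximum displacement is √(1.1132² + 0.707782²) ≈ 1.31916 m.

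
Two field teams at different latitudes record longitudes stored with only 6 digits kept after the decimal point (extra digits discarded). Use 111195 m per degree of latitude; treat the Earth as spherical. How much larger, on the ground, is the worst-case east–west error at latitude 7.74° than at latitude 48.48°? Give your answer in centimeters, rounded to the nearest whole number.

Truncating at 6 decimal places can drop up to a full unit in the last place, so the longitude may be off by as much as 1e-06°.
Error at 7.74° = 1e-06° × 111195 × cos 7.74° ≈ 0.11119 × 0.9909 = 0.11018 m.
At 48.48°: 1e-06° × 111195 × cos 48.48° = 1e-06 × 111195 × 0.6629 ≈ 0.073709 m.
So the lower-latitude error exceeds the higher by 0.11018 − 0.073709 = 0.036473 m.
That is 0.0364728 m = 3.6473 cm.

4 centimeters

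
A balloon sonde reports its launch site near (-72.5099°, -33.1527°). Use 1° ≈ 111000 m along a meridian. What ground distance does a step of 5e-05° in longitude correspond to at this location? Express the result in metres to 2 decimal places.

At 72.5099° a degree of longitude is 111000 × cos 72.5099° ≈ 33360.1 m, so 5e-05° corresponds to 1.668 m.

1.67 metres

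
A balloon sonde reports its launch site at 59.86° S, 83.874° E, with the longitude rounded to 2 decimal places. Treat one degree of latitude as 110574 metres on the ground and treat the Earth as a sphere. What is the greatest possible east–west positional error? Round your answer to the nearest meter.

Rounding to 2 decimal places leaves the longitude within ±0.005° of the true value.
At latitude 59.86° a degree of longitude spans 110574 m × cos 59.86° = 110574 × 0.5021 ≈ 55520.8 m.
So at most 0.005° × 55520.8 ≈ 277.604 m east–west.

278 meters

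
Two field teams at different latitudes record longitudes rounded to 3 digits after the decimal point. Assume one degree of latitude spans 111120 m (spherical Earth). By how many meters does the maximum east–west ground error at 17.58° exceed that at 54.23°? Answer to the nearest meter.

Rounding to 3 decimal places leaves the longitude within ±0.0005° of the true value.
Error at 17.58° = 0.0005° × 111120 × cos 17.58° ≈ 55.56 × 0.9533 = 52.965 m.
At 54.23°: 0.0005° × 111120 × cos 54.23° = 0.0005 × 111120 × 0.5845 ≈ 32.477 m.
Difference: 52.965 − 32.477 = 20.488 m.

20 meters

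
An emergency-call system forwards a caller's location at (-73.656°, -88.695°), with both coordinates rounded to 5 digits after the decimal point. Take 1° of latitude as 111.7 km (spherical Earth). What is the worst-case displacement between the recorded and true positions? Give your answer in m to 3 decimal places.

Rounding to 5 decimal places leaves each coordinate within ±5e-06° of the true value.
North–south component: 5e-06° × 111700 = 0.5585 m.
E–W at 73.656°: 5e-06° × 111700 × cos 73.656° = 5e-06 × 111700 × 0.2814 ≈ 0.157164 m.
Combining orthogonally: (0.5585² + 0.157164²)^½ ≈ 0.580192 m.

0.580 m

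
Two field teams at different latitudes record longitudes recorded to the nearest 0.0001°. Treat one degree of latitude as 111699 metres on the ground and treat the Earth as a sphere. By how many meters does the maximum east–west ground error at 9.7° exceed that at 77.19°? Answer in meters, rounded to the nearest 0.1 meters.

4.3 meters

Rounding to 4 decimal places leaves the longitude within ±5e-05° of the true value.
Error at 9.7° = 5e-05° × 111699 × cos 9.7° ≈ 5.585 × 0.9857 = 5.5051 m.
At 77.19°: 5e-05° × 111699 × cos 77.19° = 5e-05 × 111699 × 0.2217 ≈ 1.2383 m.
So the lower-latitude error exceeds the higher by 5.5051 − 1.2383 = 4.2668 m.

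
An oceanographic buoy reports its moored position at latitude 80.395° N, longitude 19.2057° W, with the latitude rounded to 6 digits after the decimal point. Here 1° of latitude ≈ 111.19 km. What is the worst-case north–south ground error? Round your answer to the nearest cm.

6 cm

Rounding to 6 decimal places leaves the latitude within ±5e-07° of the true value.
Along the meridian that is 5e-07° × 111190 m/° = 0.055595 m.
That is 0.055595 m = 5.5595 cm.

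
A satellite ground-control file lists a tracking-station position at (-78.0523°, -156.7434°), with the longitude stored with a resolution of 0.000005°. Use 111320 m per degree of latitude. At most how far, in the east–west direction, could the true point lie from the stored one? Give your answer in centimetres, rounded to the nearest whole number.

6 centimetres

With a 0.000005° grid the true value lies within half a step, ±0.000005°/2 = ±2.5e-06°, of the stored one.
Parallels shrink by cos φ, so at 78.0523° a degree of longitude is 111320 × 0.2070 ≈ 23045.3 m.
East–west error: 2.5e-06° × 23045.3 m/° ≈ 0.0576133 m.
That is 0.0576133 m = 5.7613 cm.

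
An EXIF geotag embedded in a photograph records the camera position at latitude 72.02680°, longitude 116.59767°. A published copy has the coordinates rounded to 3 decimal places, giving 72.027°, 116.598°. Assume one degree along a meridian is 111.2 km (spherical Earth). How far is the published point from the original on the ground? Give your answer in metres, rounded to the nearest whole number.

25 metres

The latitude changed by -0.00020° and the longitude by -0.00033°.
North–south shift: -0.00020 × 111200 = -22.24 m.
East–west at this latitude: -0.00033° × 111200 × cos 72.027° ≈ -0.00033 × 34312.8 = -11.3232 m.
Distance: √(22.24² + 11.3232²) ≈ 24.9566 m.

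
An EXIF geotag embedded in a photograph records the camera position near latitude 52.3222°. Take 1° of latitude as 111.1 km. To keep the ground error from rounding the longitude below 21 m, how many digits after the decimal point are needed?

4

At 52.3222° one degree of longitude covers 111100 × cos 52.3222° ≈ 111100 × 0.6112 ≈ 67906.6 m.
Rounding to N decimal places gives at most 0.5 × 10⁻ᴺ degrees of error, i.e. 0.5 × 10⁻ᴺ × 67906.6 m.
Setting 33953.3 × 10⁻ᴺ ≤ 21 gives 10ᴺ ≥ 1617, i.e. N ≥ 3.21.
At 3 places the error can reach 34 m, but 4 places keeps it to 3.4 m.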